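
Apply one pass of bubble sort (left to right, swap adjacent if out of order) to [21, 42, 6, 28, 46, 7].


After one pass: [21, 6, 28, 42, 7, 46]


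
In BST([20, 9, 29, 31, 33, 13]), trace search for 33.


BST root = 20
Search for 33: compare at each node
Path: [20, 29, 31, 33]


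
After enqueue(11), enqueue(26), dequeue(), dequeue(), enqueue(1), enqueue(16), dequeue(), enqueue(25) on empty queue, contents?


enqueue(11) -> [11]
enqueue(26) -> [11, 26]
dequeue() returns 11 -> [26]
dequeue() returns 26 -> []
enqueue(1) -> [1]
enqueue(16) -> [1, 16]
dequeue() returns 1 -> [16]
enqueue(25) -> [16, 25]
Final queue (front to back): [16, 25]


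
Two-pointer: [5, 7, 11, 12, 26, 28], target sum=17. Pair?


Two pointers: lo=0, hi=5
Found pair: (5, 12) summing to 17


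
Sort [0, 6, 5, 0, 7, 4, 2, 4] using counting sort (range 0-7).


Count array: [2, 0, 1, 0, 2, 1, 1, 1]
Reconstruct: [0, 0, 2, 4, 4, 5, 6, 7]


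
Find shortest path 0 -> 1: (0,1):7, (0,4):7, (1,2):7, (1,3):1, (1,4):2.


Dijkstra from 0:
Distances: {0: 0, 1: 7, 2: 14, 3: 8, 4: 7}
Shortest distance to 1 = 7, path = [0, 1]


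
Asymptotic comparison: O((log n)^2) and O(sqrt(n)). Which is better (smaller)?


polylogarithmic grows slower than sublinear
O((log n)^2) is asymptotically smaller; O(sqrt(n)) grows faster


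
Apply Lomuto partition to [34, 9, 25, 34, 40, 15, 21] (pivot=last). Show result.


Elements <= 21 go left of pivot.
Result: [9, 15, 21, 34, 40, 34, 25], pivot at index 2


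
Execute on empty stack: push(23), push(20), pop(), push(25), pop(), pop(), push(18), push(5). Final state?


push(23) -> [23]
push(20) -> [23, 20]
pop() returns 20 -> [23]
push(25) -> [23, 25]
pop() returns 25 -> [23]
pop() returns 23 -> []
push(18) -> [18]
push(5) -> [18, 5]
Final stack (bottom to top): [18, 5]


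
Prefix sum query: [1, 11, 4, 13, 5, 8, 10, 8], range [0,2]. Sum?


Prefix sums: [0, 1, 12, 16, 29, 34, 42, 52, 60]
Sum[0..2] = prefix[3] - prefix[0] = 16 - 0 = 16


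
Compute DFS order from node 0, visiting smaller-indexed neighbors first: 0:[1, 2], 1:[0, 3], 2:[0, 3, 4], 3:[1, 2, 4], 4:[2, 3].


DFS stack-based: start with [0]
Visit order: [0, 1, 3, 2, 4]


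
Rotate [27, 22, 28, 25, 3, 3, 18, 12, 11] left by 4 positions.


Left rotate by 4: [3, 3, 18, 12, 11, 27, 22, 28, 25]


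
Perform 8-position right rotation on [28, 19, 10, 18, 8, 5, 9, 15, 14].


Right rotate by 8: [19, 10, 18, 8, 5, 9, 15, 14, 28]


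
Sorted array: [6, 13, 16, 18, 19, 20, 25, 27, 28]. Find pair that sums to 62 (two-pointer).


Two pointers: lo=0, hi=8
No pair sums to 62


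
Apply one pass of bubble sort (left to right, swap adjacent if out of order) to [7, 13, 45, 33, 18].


After one pass: [7, 13, 33, 18, 45]


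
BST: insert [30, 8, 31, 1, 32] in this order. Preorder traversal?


Root = 30; build tree by BST insertion.
Preorder traversal: [30, 8, 1, 31, 32]


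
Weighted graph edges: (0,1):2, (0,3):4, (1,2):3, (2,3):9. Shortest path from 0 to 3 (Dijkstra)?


Dijkstra from 0:
Distances: {0: 0, 1: 2, 2: 5, 3: 4}
Shortest distance to 3 = 4, path = [0, 3]


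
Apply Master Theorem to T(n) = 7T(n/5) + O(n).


a=7, b=5, c=1. log_5(7)=1.209 > c=1. Case 1: O(n^log_b(a)) = O(n^1.209)
Complexity: O(n^1.209)


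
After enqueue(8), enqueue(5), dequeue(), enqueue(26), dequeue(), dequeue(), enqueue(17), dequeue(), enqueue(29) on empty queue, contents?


enqueue(8) -> [8]
enqueue(5) -> [8, 5]
dequeue() returns 8 -> [5]
enqueue(26) -> [5, 26]
dequeue() returns 5 -> [26]
dequeue() returns 26 -> []
enqueue(17) -> [17]
dequeue() returns 17 -> []
enqueue(29) -> [29]
Final queue (front to back): [29]


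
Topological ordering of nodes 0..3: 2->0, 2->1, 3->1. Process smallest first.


Kahn's algorithm, process smallest node first
Order: [2, 0, 3, 1]


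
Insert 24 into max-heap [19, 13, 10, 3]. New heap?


Append 24: [19, 13, 10, 3, 24]
Bubble up: swap idx 4(24) with idx 1(13); swap idx 1(24) with idx 0(19)
Result: [24, 19, 10, 3, 13]


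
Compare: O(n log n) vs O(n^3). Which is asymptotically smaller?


linearithmic grows slower than cubic
O(n log n) is asymptotically smaller; O(n^3) grows faster


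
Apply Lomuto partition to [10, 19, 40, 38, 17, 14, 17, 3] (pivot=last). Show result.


Elements <= 3 go left of pivot.
Result: [3, 19, 40, 38, 17, 14, 17, 10], pivot at index 0


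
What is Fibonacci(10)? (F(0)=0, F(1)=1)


F(n)=F(n-1)+F(n-2)
...F(8)=21, F(9)=34, F(10)=55


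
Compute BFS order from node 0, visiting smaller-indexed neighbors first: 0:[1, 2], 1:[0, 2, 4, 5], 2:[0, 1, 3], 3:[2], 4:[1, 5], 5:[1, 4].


BFS queue: start with [0]
Visit order: [0, 1, 2, 4, 5, 3]


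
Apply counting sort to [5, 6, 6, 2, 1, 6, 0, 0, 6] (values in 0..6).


Count array: [2, 1, 1, 0, 0, 1, 4]
Reconstruct: [0, 0, 1, 2, 5, 6, 6, 6, 6]


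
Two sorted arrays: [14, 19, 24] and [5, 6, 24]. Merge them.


Compare heads, take smaller each step.
Merged: [5, 6, 14, 19, 24, 24]


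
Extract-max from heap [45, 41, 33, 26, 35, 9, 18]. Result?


Max = 45
Replace root with last, heapify down
Resulting heap: [41, 35, 33, 26, 18, 9]


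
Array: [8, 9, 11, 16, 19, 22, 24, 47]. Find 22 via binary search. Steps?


Search for 22:
[0,7] mid=3 arr[3]=16
[4,7] mid=5 arr[5]=22
Total: 2 comparisons


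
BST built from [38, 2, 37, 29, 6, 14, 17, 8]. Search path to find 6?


BST root = 38
Search for 6: compare at each node
Path: [38, 2, 37, 29, 6]


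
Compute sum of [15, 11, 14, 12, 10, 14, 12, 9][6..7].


Prefix sums: [0, 15, 26, 40, 52, 62, 76, 88, 97]
Sum[6..7] = prefix[8] - prefix[6] = 97 - 76 = 21


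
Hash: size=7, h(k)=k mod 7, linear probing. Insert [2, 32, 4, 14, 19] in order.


Insertions: 2->slot 2; 32->slot 4; 4->slot 5; 14->slot 0; 19->slot 6
Table: [14, None, 2, None, 32, 4, 19]


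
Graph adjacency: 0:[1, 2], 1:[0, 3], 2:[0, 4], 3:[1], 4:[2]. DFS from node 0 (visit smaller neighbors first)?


DFS stack-based: start with [0]
Visit order: [0, 1, 3, 2, 4]


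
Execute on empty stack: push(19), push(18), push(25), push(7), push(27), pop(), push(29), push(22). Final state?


push(19) -> [19]
push(18) -> [19, 18]
push(25) -> [19, 18, 25]
push(7) -> [19, 18, 25, 7]
push(27) -> [19, 18, 25, 7, 27]
pop() returns 27 -> [19, 18, 25, 7]
push(29) -> [19, 18, 25, 7, 29]
push(22) -> [19, 18, 25, 7, 29, 22]
Final stack (bottom to top): [19, 18, 25, 7, 29, 22]


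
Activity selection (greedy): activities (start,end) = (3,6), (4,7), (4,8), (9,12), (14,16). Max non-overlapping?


Greedy: pick earliest-ending, then skip overlaps.
Selected (3 activities): [(3, 6), (9, 12), (14, 16)]


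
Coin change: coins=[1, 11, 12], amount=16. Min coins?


dp[0]=0; dp[i]=1+min(dp[i-c] for c in coins)
...dp[11]=1, dp[12]=1, dp[13]=2, dp[14]=3, dp[15]=4, dp[16]=5
Minimum coins for 16 = 5


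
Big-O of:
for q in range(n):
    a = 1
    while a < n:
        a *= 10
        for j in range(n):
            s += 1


Per nesting level: O(n) * O(log n) * O(n) = O(n^2 log n)
Complexity: O(n^2 log n)


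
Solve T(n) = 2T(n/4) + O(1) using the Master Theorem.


a=2, b=4, c=0. log_4(2)=0.5 > c=0. Case 1: O(n^log_b(a)) = O(sqrt(n))
Complexity: O(sqrt(n))


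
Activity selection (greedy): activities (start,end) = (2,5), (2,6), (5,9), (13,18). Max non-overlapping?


Greedy: pick earliest-ending, then skip overlaps.
Selected (3 activities): [(2, 5), (5, 9), (13, 18)]


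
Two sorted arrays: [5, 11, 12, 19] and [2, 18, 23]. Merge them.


Compare heads, take smaller each step.
Merged: [2, 5, 11, 12, 18, 19, 23]


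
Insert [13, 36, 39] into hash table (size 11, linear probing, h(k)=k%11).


Insertions: 13->slot 2; 36->slot 3; 39->slot 6
Table: [None, None, 13, 36, None, None, 39, None, None, None, None]


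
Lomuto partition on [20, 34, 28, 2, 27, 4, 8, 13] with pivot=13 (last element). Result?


Elements <= 13 go left of pivot.
Result: [2, 4, 8, 13, 27, 34, 28, 20], pivot at index 3


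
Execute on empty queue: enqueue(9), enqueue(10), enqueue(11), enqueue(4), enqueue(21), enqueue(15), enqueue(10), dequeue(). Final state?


enqueue(9) -> [9]
enqueue(10) -> [9, 10]
enqueue(11) -> [9, 10, 11]
enqueue(4) -> [9, 10, 11, 4]
enqueue(21) -> [9, 10, 11, 4, 21]
enqueue(15) -> [9, 10, 11, 4, 21, 15]
enqueue(10) -> [9, 10, 11, 4, 21, 15, 10]
dequeue() returns 9 -> [10, 11, 4, 21, 15, 10]
Final queue (front to back): [10, 11, 4, 21, 15, 10]


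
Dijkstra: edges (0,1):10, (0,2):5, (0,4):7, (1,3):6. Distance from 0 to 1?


Dijkstra from 0:
Distances: {0: 0, 1: 10, 2: 5, 3: 16, 4: 7}
Shortest distance to 1 = 10, path = [0, 1]


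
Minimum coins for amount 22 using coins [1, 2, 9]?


dp[0]=0; dp[i]=1+min(dp[i-c] for c in coins)
...dp[17]=5, dp[18]=2, dp[19]=3, dp[20]=3, dp[21]=4, dp[22]=4
Minimum coins for 22 = 4


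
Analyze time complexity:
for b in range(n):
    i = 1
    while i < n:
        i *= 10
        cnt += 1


Per nesting level: O(n) * O(log n) = O(n log n)
Complexity: O(n log n)


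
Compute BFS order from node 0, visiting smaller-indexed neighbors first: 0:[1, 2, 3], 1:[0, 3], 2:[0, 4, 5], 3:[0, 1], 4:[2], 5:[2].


BFS queue: start with [0]
Visit order: [0, 1, 2, 3, 4, 5]


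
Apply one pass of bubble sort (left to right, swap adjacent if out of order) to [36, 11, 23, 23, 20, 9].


After one pass: [11, 23, 23, 20, 9, 36]


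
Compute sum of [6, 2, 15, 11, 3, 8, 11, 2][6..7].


Prefix sums: [0, 6, 8, 23, 34, 37, 45, 56, 58]
Sum[6..7] = prefix[8] - prefix[6] = 58 - 45 = 13


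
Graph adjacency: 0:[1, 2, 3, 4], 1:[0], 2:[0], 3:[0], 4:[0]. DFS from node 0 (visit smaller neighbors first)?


DFS stack-based: start with [0]
Visit order: [0, 1, 2, 3, 4]


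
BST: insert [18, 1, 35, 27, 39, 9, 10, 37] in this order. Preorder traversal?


Root = 18; build tree by BST insertion.
Preorder traversal: [18, 1, 9, 10, 35, 27, 39, 37]


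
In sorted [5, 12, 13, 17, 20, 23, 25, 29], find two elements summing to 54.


Two pointers: lo=0, hi=7
Found pair: (25, 29) summing to 54


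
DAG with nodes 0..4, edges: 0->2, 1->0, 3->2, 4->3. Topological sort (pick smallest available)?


Kahn's algorithm, process smallest node first
Order: [1, 0, 4, 3, 2]


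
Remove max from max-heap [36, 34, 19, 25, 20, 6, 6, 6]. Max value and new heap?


Max = 36
Replace root with last, heapify down
Resulting heap: [34, 25, 19, 6, 20, 6, 6]


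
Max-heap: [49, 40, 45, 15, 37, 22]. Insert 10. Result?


Append 10: [49, 40, 45, 15, 37, 22, 10]
Bubble up: no swaps needed
Result: [49, 40, 45, 15, 37, 22, 10]


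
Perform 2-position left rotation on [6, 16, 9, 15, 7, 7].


Left rotate by 2: [9, 15, 7, 7, 6, 16]


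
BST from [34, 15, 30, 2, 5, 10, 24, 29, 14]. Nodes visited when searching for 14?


BST root = 34
Search for 14: compare at each node
Path: [34, 15, 2, 5, 10, 14]


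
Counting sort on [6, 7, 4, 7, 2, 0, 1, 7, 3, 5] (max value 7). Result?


Count array: [1, 1, 1, 1, 1, 1, 1, 3]
Reconstruct: [0, 1, 2, 3, 4, 5, 6, 7, 7, 7]


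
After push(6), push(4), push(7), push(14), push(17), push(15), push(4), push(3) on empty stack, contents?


push(6) -> [6]
push(4) -> [6, 4]
push(7) -> [6, 4, 7]
push(14) -> [6, 4, 7, 14]
push(17) -> [6, 4, 7, 14, 17]
push(15) -> [6, 4, 7, 14, 17, 15]
push(4) -> [6, 4, 7, 14, 17, 15, 4]
push(3) -> [6, 4, 7, 14, 17, 15, 4, 3]
Final stack (bottom to top): [6, 4, 7, 14, 17, 15, 4, 3]


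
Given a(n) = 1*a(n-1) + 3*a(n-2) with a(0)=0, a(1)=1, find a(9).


Build bottom-up:
...a(7)=97, a(8)=217, a(9)=1*217+3*97=508


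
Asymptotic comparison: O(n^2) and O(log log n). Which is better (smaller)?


double-logarithmic grows slower than quadratic
O(log log n) is asymptotically smaller; O(n^2) grows faster


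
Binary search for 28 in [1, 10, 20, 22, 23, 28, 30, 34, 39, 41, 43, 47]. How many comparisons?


Search for 28:
[0,11] mid=5 arr[5]=28
Total: 1 comparisons


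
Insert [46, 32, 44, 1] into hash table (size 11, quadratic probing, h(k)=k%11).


Insertions: 46->slot 2; 32->slot 10; 44->slot 0; 1->slot 1
Table: [44, 1, 46, None, None, None, None, None, None, None, 32]


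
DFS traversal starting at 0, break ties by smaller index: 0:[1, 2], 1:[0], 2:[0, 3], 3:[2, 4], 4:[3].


DFS stack-based: start with [0]
Visit order: [0, 1, 2, 3, 4]


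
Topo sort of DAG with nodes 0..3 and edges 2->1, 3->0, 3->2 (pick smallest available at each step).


Kahn's algorithm, process smallest node first
Order: [3, 0, 2, 1]


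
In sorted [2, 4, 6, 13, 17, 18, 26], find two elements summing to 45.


Two pointers: lo=0, hi=6
No pair sums to 45


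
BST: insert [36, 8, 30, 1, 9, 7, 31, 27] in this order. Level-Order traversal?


Root = 36; build tree by BST insertion.
Level-Order traversal: [36, 8, 1, 30, 7, 9, 31, 27]


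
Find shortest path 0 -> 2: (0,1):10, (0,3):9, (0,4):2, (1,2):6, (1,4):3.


Dijkstra from 0:
Distances: {0: 0, 1: 5, 2: 11, 3: 9, 4: 2}
Shortest distance to 2 = 11, path = [0, 4, 1, 2]


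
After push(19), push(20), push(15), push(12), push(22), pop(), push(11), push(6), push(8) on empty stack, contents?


push(19) -> [19]
push(20) -> [19, 20]
push(15) -> [19, 20, 15]
push(12) -> [19, 20, 15, 12]
push(22) -> [19, 20, 15, 12, 22]
pop() returns 22 -> [19, 20, 15, 12]
push(11) -> [19, 20, 15, 12, 11]
push(6) -> [19, 20, 15, 12, 11, 6]
push(8) -> [19, 20, 15, 12, 11, 6, 8]
Final stack (bottom to top): [19, 20, 15, 12, 11, 6, 8]


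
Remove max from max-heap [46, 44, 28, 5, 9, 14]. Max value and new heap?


Max = 46
Replace root with last, heapify down
Resulting heap: [44, 14, 28, 5, 9]


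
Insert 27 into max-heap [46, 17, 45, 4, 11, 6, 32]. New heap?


Append 27: [46, 17, 45, 4, 11, 6, 32, 27]
Bubble up: swap idx 7(27) with idx 3(4); swap idx 3(27) with idx 1(17)
Result: [46, 27, 45, 17, 11, 6, 32, 4]


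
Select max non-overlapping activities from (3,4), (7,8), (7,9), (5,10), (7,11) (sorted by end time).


Greedy: pick earliest-ending, then skip overlaps.
Selected (2 activities): [(3, 4), (7, 8)]


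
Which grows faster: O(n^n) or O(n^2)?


quadratic grows slower than n^n
O(n^2) is asymptotically smaller; O(n^n) grows faster


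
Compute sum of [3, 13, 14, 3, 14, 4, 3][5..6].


Prefix sums: [0, 3, 16, 30, 33, 47, 51, 54]
Sum[5..6] = prefix[7] - prefix[5] = 54 - 47 = 7


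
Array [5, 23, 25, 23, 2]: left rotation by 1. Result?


Left rotate by 1: [23, 25, 23, 2, 5]


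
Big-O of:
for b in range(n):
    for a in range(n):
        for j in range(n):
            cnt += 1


Per nesting level: O(n) * O(n) * O(n) = O(n^3)
Complexity: O(n^3)


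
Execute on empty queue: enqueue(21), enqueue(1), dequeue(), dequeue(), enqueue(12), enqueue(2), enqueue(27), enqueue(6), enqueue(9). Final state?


enqueue(21) -> [21]
enqueue(1) -> [21, 1]
dequeue() returns 21 -> [1]
dequeue() returns 1 -> []
enqueue(12) -> [12]
enqueue(2) -> [12, 2]
enqueue(27) -> [12, 2, 27]
enqueue(6) -> [12, 2, 27, 6]
enqueue(9) -> [12, 2, 27, 6, 9]
Final queue (front to back): [12, 2, 27, 6, 9]


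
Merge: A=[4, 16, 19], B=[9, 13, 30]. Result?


Compare heads, take smaller each step.
Merged: [4, 9, 13, 16, 19, 30]


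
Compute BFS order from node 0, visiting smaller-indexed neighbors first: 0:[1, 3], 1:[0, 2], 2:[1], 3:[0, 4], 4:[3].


BFS queue: start with [0]
Visit order: [0, 1, 3, 2, 4]


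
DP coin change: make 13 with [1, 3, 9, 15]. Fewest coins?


dp[0]=0; dp[i]=1+min(dp[i-c] for c in coins)
...dp[8]=4, dp[9]=1, dp[10]=2, dp[11]=3, dp[12]=2, dp[13]=3
Minimum coins for 13 = 3


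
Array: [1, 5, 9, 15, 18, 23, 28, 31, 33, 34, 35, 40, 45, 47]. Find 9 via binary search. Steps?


Search for 9:
[0,13] mid=6 arr[6]=28
[0,5] mid=2 arr[2]=9
Total: 2 comparisons


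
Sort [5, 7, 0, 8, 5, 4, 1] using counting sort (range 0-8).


Count array: [1, 1, 0, 0, 1, 2, 0, 1, 1]
Reconstruct: [0, 1, 4, 5, 5, 7, 8]


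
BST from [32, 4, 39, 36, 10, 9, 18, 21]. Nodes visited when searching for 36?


BST root = 32
Search for 36: compare at each node
Path: [32, 39, 36]


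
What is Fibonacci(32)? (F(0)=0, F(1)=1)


F(n)=F(n-1)+F(n-2)
...F(30)=832040, F(31)=1346269, F(32)=2178309


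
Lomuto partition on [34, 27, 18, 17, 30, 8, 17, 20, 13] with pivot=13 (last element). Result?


Elements <= 13 go left of pivot.
Result: [8, 13, 18, 17, 30, 34, 17, 20, 27], pivot at index 1


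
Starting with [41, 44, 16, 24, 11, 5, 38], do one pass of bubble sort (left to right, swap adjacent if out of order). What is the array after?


After one pass: [41, 16, 24, 11, 5, 38, 44]


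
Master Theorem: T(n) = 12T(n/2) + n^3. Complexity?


a=12, b=2, c=3. log_2(12)=3.585 > c=3. Case 1: O(n^log_b(a)) = O(n^3.585)
Complexity: O(n^3.585)


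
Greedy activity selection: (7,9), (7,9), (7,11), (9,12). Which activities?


Greedy: pick earliest-ending, then skip overlaps.
Selected (2 activities): [(7, 9), (9, 12)]


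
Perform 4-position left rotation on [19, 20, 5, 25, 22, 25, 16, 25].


Left rotate by 4: [22, 25, 16, 25, 19, 20, 5, 25]


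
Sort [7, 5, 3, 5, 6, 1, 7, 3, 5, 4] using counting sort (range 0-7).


Count array: [0, 1, 0, 2, 1, 3, 1, 2]
Reconstruct: [1, 3, 3, 4, 5, 5, 5, 6, 7, 7]


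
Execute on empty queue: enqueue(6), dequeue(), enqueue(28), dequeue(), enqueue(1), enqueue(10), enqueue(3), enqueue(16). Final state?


enqueue(6) -> [6]
dequeue() returns 6 -> []
enqueue(28) -> [28]
dequeue() returns 28 -> []
enqueue(1) -> [1]
enqueue(10) -> [1, 10]
enqueue(3) -> [1, 10, 3]
enqueue(16) -> [1, 10, 3, 16]
Final queue (front to back): [1, 10, 3, 16]


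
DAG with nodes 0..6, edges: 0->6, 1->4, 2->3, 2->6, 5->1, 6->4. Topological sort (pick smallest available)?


Kahn's algorithm, process smallest node first
Order: [0, 2, 3, 5, 1, 6, 4]


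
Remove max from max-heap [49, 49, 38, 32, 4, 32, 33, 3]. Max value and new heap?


Max = 49
Replace root with last, heapify down
Resulting heap: [49, 32, 38, 3, 4, 32, 33]


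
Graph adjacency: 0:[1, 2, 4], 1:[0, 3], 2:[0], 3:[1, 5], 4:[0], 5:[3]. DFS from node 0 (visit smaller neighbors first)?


DFS stack-based: start with [0]
Visit order: [0, 1, 3, 5, 2, 4]


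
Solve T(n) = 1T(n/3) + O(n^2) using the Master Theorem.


a=1, b=3, c=2. log_3(1)=0 < c=2. Case 3: O(n^c) = O(n^2)
Complexity: O(n^2)


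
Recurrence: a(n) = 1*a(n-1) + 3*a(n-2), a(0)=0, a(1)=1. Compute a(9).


Build bottom-up:
...a(7)=97, a(8)=217, a(9)=1*217+3*97=508


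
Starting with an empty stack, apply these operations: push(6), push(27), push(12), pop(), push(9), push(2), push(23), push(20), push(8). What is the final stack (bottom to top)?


push(6) -> [6]
push(27) -> [6, 27]
push(12) -> [6, 27, 12]
pop() returns 12 -> [6, 27]
push(9) -> [6, 27, 9]
push(2) -> [6, 27, 9, 2]
push(23) -> [6, 27, 9, 2, 23]
push(20) -> [6, 27, 9, 2, 23, 20]
push(8) -> [6, 27, 9, 2, 23, 20, 8]
Final stack (bottom to top): [6, 27, 9, 2, 23, 20, 8]


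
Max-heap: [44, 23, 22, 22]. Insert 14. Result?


Append 14: [44, 23, 22, 22, 14]
Bubble up: no swaps needed
Result: [44, 23, 22, 22, 14]


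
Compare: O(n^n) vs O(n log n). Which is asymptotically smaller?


linearithmic grows slower than n^n
O(n log n) is asymptotically smaller; O(n^n) grows faster


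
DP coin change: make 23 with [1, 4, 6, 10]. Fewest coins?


dp[0]=0; dp[i]=1+min(dp[i-c] for c in coins)
...dp[18]=3, dp[19]=4, dp[20]=2, dp[21]=3, dp[22]=3, dp[23]=4
Minimum coins for 23 = 4


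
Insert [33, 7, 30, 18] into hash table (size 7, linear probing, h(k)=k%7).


Insertions: 33->slot 5; 7->slot 0; 30->slot 2; 18->slot 4
Table: [7, None, 30, None, 18, 33, None]


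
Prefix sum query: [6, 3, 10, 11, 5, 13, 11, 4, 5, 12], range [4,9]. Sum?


Prefix sums: [0, 6, 9, 19, 30, 35, 48, 59, 63, 68, 80]
Sum[4..9] = prefix[10] - prefix[4] = 80 - 30 = 50


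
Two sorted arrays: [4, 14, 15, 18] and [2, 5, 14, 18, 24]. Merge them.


Compare heads, take smaller each step.
Merged: [2, 4, 5, 14, 14, 15, 18, 18, 24]


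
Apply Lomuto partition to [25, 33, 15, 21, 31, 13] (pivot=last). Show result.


Elements <= 13 go left of pivot.
Result: [13, 33, 15, 21, 31, 25], pivot at index 0


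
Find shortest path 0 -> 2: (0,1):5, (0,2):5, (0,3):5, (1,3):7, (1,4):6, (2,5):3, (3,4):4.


Dijkstra from 0:
Distances: {0: 0, 1: 5, 2: 5, 3: 5, 4: 9, 5: 8}
Shortest distance to 2 = 5, path = [0, 2]


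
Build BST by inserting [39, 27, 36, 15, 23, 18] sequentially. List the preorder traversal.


Root = 39; build tree by BST insertion.
Preorder traversal: [39, 27, 15, 23, 18, 36]


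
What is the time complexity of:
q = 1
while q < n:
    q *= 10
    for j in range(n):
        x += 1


Per nesting level: O(log n) * O(n) = O(n log n)
Complexity: O(n log n)


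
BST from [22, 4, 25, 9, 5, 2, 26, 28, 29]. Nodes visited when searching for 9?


BST root = 22
Search for 9: compare at each node
Path: [22, 4, 9]


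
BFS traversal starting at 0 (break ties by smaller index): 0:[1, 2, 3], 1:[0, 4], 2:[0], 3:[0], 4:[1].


BFS queue: start with [0]
Visit order: [0, 1, 2, 3, 4]


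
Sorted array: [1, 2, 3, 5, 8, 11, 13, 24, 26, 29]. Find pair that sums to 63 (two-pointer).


Two pointers: lo=0, hi=9
No pair sums to 63


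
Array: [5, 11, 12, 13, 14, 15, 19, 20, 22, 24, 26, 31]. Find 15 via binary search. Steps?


Search for 15:
[0,11] mid=5 arr[5]=15
Total: 1 comparisons


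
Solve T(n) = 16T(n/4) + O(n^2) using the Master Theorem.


a=16, b=4, c=2. log_4(16)=2 = c=2. Case 2: O(n^c log n) = O(n^2 log n)
Complexity: O(n^2 log n)


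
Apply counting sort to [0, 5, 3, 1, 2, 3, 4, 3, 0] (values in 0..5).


Count array: [2, 1, 1, 3, 1, 1]
Reconstruct: [0, 0, 1, 2, 3, 3, 3, 4, 5]


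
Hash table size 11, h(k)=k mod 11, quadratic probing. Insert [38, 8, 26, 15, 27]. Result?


Insertions: 38->slot 5; 8->slot 8; 26->slot 4; 15->slot 2; 27->slot 6
Table: [None, None, 15, None, 26, 38, 27, None, 8, None, None]


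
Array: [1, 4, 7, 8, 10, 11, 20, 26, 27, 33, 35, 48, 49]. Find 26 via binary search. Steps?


Search for 26:
[0,12] mid=6 arr[6]=20
[7,12] mid=9 arr[9]=33
[7,8] mid=7 arr[7]=26
Total: 3 comparisons


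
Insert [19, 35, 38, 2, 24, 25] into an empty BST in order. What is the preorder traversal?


Root = 19; build tree by BST insertion.
Preorder traversal: [19, 2, 35, 24, 25, 38]


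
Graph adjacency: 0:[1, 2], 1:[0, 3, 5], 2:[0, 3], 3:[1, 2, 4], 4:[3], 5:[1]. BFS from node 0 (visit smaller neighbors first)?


BFS queue: start with [0]
Visit order: [0, 1, 2, 3, 5, 4]


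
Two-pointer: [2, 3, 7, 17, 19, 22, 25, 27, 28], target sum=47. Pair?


Two pointers: lo=0, hi=8
Found pair: (19, 28) summing to 47


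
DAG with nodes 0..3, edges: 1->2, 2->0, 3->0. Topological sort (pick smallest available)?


Kahn's algorithm, process smallest node first
Order: [1, 2, 3, 0]


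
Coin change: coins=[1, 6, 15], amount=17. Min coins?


dp[0]=0; dp[i]=1+min(dp[i-c] for c in coins)
...dp[12]=2, dp[13]=3, dp[14]=4, dp[15]=1, dp[16]=2, dp[17]=3
Minimum coins for 17 = 3


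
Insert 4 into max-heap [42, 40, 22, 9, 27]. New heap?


Append 4: [42, 40, 22, 9, 27, 4]
Bubble up: no swaps needed
Result: [42, 40, 22, 9, 27, 4]


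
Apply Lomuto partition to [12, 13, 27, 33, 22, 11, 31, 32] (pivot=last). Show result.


Elements <= 32 go left of pivot.
Result: [12, 13, 27, 22, 11, 31, 32, 33], pivot at index 6


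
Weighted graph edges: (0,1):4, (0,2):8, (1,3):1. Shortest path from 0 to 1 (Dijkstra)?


Dijkstra from 0:
Distances: {0: 0, 1: 4, 2: 8, 3: 5}
Shortest distance to 1 = 4, path = [0, 1]


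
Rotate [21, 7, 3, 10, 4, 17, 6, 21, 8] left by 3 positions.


Left rotate by 3: [10, 4, 17, 6, 21, 8, 21, 7, 3]


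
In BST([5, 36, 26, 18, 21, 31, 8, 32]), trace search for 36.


BST root = 5
Search for 36: compare at each node
Path: [5, 36]


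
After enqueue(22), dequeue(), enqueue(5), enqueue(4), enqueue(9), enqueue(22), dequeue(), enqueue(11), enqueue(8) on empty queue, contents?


enqueue(22) -> [22]
dequeue() returns 22 -> []
enqueue(5) -> [5]
enqueue(4) -> [5, 4]
enqueue(9) -> [5, 4, 9]
enqueue(22) -> [5, 4, 9, 22]
dequeue() returns 5 -> [4, 9, 22]
enqueue(11) -> [4, 9, 22, 11]
enqueue(8) -> [4, 9, 22, 11, 8]
Final queue (front to back): [4, 9, 22, 11, 8]


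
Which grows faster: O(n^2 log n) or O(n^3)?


n^2 log n grows slower than cubic
O(n^2 log n) is asymptotically smaller; O(n^3) grows faster


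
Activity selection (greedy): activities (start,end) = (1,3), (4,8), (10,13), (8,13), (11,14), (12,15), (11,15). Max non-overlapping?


Greedy: pick earliest-ending, then skip overlaps.
Selected (3 activities): [(1, 3), (4, 8), (10, 13)]


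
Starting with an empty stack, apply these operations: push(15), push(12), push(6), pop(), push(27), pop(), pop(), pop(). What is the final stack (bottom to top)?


push(15) -> [15]
push(12) -> [15, 12]
push(6) -> [15, 12, 6]
pop() returns 6 -> [15, 12]
push(27) -> [15, 12, 27]
pop() returns 27 -> [15, 12]
pop() returns 12 -> [15]
pop() returns 15 -> []
Final stack (bottom to top): []


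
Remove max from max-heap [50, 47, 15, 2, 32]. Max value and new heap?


Max = 50
Replace root with last, heapify down
Resulting heap: [47, 32, 15, 2]


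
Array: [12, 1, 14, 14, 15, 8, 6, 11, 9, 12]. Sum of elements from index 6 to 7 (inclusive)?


Prefix sums: [0, 12, 13, 27, 41, 56, 64, 70, 81, 90, 102]
Sum[6..7] = prefix[8] - prefix[6] = 81 - 64 = 17


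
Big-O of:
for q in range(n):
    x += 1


Per nesting level: O(n) = O(n)
Complexity: O(n)


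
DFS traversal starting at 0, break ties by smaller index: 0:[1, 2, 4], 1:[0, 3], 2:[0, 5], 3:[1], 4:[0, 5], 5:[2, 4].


DFS stack-based: start with [0]
Visit order: [0, 1, 3, 2, 5, 4]


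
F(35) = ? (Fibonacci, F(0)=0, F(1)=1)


F(n)=F(n-1)+F(n-2)
...F(33)=3524578, F(34)=5702887, F(35)=9227465


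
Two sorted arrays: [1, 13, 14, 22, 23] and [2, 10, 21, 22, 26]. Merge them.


Compare heads, take smaller each step.
Merged: [1, 2, 10, 13, 14, 21, 22, 22, 23, 26]


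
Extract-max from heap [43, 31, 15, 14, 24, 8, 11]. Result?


Max = 43
Replace root with last, heapify down
Resulting heap: [31, 24, 15, 14, 11, 8]


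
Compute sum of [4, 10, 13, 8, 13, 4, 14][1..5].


Prefix sums: [0, 4, 14, 27, 35, 48, 52, 66]
Sum[1..5] = prefix[6] - prefix[1] = 52 - 4 = 48


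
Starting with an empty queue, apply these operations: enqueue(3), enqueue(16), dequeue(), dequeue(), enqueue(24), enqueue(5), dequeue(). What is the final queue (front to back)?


enqueue(3) -> [3]
enqueue(16) -> [3, 16]
dequeue() returns 3 -> [16]
dequeue() returns 16 -> []
enqueue(24) -> [24]
enqueue(5) -> [24, 5]
dequeue() returns 24 -> [5]
Final queue (front to back): [5]


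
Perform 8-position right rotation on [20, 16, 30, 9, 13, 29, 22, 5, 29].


Right rotate by 8: [16, 30, 9, 13, 29, 22, 5, 29, 20]


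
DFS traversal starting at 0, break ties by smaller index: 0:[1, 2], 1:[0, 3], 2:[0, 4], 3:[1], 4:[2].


DFS stack-based: start with [0]
Visit order: [0, 1, 3, 2, 4]


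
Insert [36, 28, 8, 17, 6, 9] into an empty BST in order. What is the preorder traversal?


Root = 36; build tree by BST insertion.
Preorder traversal: [36, 28, 8, 6, 17, 9]


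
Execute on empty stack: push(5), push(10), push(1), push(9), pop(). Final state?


push(5) -> [5]
push(10) -> [5, 10]
push(1) -> [5, 10, 1]
push(9) -> [5, 10, 1, 9]
pop() returns 9 -> [5, 10, 1]
Final stack (bottom to top): [5, 10, 1]


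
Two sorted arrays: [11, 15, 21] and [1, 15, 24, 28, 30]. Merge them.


Compare heads, take smaller each step.
Merged: [1, 11, 15, 15, 21, 24, 28, 30]


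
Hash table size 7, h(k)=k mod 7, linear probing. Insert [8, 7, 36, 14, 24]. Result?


Insertions: 8->slot 1; 7->slot 0; 36->slot 2; 14->slot 3; 24->slot 4
Table: [7, 8, 36, 14, 24, None, None]


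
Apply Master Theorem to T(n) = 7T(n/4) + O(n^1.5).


a=7, b=4, c=1.5. log_4(7)=1.404 < c=1.5. Case 3: O(n^c) = O(n^1.500)
Complexity: O(n^1.500)


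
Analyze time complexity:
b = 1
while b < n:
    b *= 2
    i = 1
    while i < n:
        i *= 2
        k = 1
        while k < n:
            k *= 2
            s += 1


Per nesting level: O(log n) * O(log n) * O(log n) = O((log n)^3)
Complexity: O((log n)^3)


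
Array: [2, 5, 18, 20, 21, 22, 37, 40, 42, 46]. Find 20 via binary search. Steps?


Search for 20:
[0,9] mid=4 arr[4]=21
[0,3] mid=1 arr[1]=5
[2,3] mid=2 arr[2]=18
[3,3] mid=3 arr[3]=20
Total: 4 comparisons


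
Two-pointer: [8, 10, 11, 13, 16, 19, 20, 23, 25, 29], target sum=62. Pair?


Two pointers: lo=0, hi=9
No pair sums to 62


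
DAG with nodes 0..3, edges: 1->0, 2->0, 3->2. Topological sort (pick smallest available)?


Kahn's algorithm, process smallest node first
Order: [1, 3, 2, 0]


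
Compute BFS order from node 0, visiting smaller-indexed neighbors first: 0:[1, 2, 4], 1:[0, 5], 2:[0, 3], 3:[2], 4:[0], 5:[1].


BFS queue: start with [0]
Visit order: [0, 1, 2, 4, 5, 3]


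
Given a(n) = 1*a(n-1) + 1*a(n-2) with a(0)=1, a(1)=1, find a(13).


Build bottom-up:
...a(11)=144, a(12)=233, a(13)=1*233+1*144=377


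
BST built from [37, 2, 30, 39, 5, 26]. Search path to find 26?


BST root = 37
Search for 26: compare at each node
Path: [37, 2, 30, 5, 26]


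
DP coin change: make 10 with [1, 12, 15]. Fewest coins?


dp[0]=0; dp[i]=1+min(dp[i-c] for c in coins)
...dp[5]=5, dp[6]=6, dp[7]=7, dp[8]=8, dp[9]=9, dp[10]=10
Minimum coins for 10 = 10


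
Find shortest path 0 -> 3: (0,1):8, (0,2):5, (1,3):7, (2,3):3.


Dijkstra from 0:
Distances: {0: 0, 1: 8, 2: 5, 3: 8}
Shortest distance to 3 = 8, path = [0, 2, 3]


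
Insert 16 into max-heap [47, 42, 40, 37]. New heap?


Append 16: [47, 42, 40, 37, 16]
Bubble up: no swaps needed
Result: [47, 42, 40, 37, 16]


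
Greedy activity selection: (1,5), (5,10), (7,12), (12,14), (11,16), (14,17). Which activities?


Greedy: pick earliest-ending, then skip overlaps.
Selected (4 activities): [(1, 5), (5, 10), (12, 14), (14, 17)]


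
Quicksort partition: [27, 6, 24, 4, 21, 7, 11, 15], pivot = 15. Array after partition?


Elements <= 15 go left of pivot.
Result: [6, 4, 7, 11, 15, 24, 27, 21], pivot at index 4


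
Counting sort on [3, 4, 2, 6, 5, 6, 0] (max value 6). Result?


Count array: [1, 0, 1, 1, 1, 1, 2]
Reconstruct: [0, 2, 3, 4, 5, 6, 6]


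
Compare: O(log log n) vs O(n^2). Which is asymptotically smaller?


double-logarithmic grows slower than quadratic
O(log log n) is asymptotically smaller; O(n^2) grows faster


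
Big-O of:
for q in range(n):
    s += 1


Per nesting level: O(n) = O(n)
Complexity: O(n)


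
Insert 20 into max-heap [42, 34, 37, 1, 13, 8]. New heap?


Append 20: [42, 34, 37, 1, 13, 8, 20]
Bubble up: no swaps needed
Result: [42, 34, 37, 1, 13, 8, 20]


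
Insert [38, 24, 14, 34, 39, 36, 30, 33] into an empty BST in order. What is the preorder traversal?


Root = 38; build tree by BST insertion.
Preorder traversal: [38, 24, 14, 34, 30, 33, 36, 39]


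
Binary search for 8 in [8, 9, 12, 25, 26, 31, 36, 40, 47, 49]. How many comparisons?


Search for 8:
[0,9] mid=4 arr[4]=26
[0,3] mid=1 arr[1]=9
[0,0] mid=0 arr[0]=8
Total: 3 comparisons


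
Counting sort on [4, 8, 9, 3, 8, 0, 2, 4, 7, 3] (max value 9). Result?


Count array: [1, 0, 1, 2, 2, 0, 0, 1, 2, 1]
Reconstruct: [0, 2, 3, 3, 4, 4, 7, 8, 8, 9]


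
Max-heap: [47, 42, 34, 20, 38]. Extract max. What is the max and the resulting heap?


Max = 47
Replace root with last, heapify down
Resulting heap: [42, 38, 34, 20]


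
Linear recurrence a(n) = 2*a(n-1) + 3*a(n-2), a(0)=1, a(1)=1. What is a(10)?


Build bottom-up:
...a(8)=3281, a(9)=9841, a(10)=2*9841+3*3281=29525


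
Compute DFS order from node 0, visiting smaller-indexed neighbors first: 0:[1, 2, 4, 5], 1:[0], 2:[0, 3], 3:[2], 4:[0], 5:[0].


DFS stack-based: start with [0]
Visit order: [0, 1, 2, 3, 4, 5]


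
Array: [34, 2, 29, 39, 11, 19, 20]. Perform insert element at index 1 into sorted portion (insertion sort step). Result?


After one pass: [2, 34, 29, 39, 11, 19, 20]


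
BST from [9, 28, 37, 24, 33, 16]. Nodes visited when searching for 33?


BST root = 9
Search for 33: compare at each node
Path: [9, 28, 37, 33]


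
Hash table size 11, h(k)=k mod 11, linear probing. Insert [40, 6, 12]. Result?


Insertions: 40->slot 7; 6->slot 6; 12->slot 1
Table: [None, 12, None, None, None, None, 6, 40, None, None, None]


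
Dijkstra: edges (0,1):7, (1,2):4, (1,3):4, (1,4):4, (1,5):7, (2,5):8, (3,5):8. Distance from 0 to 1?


Dijkstra from 0:
Distances: {0: 0, 1: 7, 2: 11, 3: 11, 4: 11, 5: 14}
Shortest distance to 1 = 7, path = [0, 1]


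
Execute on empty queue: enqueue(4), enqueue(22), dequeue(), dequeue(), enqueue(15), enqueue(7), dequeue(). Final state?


enqueue(4) -> [4]
enqueue(22) -> [4, 22]
dequeue() returns 4 -> [22]
dequeue() returns 22 -> []
enqueue(15) -> [15]
enqueue(7) -> [15, 7]
dequeue() returns 15 -> [7]
Final queue (front to back): [7]


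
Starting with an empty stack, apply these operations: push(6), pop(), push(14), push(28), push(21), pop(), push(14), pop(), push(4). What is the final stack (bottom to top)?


push(6) -> [6]
pop() returns 6 -> []
push(14) -> [14]
push(28) -> [14, 28]
push(21) -> [14, 28, 21]
pop() returns 21 -> [14, 28]
push(14) -> [14, 28, 14]
pop() returns 14 -> [14, 28]
push(4) -> [14, 28, 4]
Final stack (bottom to top): [14, 28, 4]


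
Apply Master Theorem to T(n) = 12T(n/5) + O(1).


a=12, b=5, c=0. log_5(12)=1.544 > c=0. Case 1: O(n^log_b(a)) = O(n^1.544)
Complexity: O(n^1.544)


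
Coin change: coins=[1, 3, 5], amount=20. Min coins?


dp[0]=0; dp[i]=1+min(dp[i-c] for c in coins)
...dp[15]=3, dp[16]=4, dp[17]=5, dp[18]=4, dp[19]=5, dp[20]=4
Minimum coins for 20 = 4


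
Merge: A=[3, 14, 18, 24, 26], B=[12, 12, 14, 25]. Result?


Compare heads, take smaller each step.
Merged: [3, 12, 12, 14, 14, 18, 24, 25, 26]


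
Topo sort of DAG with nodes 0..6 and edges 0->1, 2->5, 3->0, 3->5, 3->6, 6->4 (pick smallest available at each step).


Kahn's algorithm, process smallest node first
Order: [2, 3, 0, 1, 5, 6, 4]


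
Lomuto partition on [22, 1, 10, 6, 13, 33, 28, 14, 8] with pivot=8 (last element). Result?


Elements <= 8 go left of pivot.
Result: [1, 6, 8, 22, 13, 33, 28, 14, 10], pivot at index 2


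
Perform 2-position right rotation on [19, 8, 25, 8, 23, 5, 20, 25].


Right rotate by 2: [20, 25, 19, 8, 25, 8, 23, 5]


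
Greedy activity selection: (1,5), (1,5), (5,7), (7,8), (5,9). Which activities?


Greedy: pick earliest-ending, then skip overlaps.
Selected (3 activities): [(1, 5), (5, 7), (7, 8)]


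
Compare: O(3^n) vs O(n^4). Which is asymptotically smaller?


quartic grows slower than exponential (base 3)
O(n^4) is asymptotically smaller; O(3^n) grows faster


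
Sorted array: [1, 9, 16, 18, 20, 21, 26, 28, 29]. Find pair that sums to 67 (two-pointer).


Two pointers: lo=0, hi=8
No pair sums to 67


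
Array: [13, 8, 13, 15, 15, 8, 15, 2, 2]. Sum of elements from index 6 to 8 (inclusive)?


Prefix sums: [0, 13, 21, 34, 49, 64, 72, 87, 89, 91]
Sum[6..8] = prefix[9] - prefix[6] = 91 - 72 = 19


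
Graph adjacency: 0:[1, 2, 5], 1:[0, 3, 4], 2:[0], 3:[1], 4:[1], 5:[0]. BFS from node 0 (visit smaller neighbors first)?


BFS queue: start with [0]
Visit order: [0, 1, 2, 5, 3, 4]


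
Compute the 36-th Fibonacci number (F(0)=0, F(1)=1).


F(n)=F(n-1)+F(n-2)
...F(34)=5702887, F(35)=9227465, F(36)=14930352


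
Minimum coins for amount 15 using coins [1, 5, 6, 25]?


dp[0]=0; dp[i]=1+min(dp[i-c] for c in coins)
...dp[10]=2, dp[11]=2, dp[12]=2, dp[13]=3, dp[14]=4, dp[15]=3
Minimum coins for 15 = 3


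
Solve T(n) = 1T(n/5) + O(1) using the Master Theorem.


a=1, b=5, c=0. log_5(1)=0 = c=0. Case 2: O(n^c log n) = O(log n)
Complexity: O(log n)


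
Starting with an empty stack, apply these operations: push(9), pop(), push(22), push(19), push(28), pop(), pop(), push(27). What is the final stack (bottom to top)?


push(9) -> [9]
pop() returns 9 -> []
push(22) -> [22]
push(19) -> [22, 19]
push(28) -> [22, 19, 28]
pop() returns 28 -> [22, 19]
pop() returns 19 -> [22]
push(27) -> [22, 27]
Final stack (bottom to top): [22, 27]


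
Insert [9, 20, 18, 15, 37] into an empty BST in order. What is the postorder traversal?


Root = 9; build tree by BST insertion.
Postorder traversal: [15, 18, 37, 20, 9]


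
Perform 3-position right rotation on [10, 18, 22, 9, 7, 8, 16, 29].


Right rotate by 3: [8, 16, 29, 10, 18, 22, 9, 7]


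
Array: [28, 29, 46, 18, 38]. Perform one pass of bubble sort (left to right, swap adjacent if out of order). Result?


After one pass: [28, 29, 18, 38, 46]


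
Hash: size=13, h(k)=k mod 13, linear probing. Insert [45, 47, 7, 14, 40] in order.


Insertions: 45->slot 6; 47->slot 8; 7->slot 7; 14->slot 1; 40->slot 2
Table: [None, 14, 40, None, None, None, 45, 7, 47, None, None, None, None]


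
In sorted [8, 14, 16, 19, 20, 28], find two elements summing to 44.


Two pointers: lo=0, hi=5
Found pair: (16, 28) summing to 44


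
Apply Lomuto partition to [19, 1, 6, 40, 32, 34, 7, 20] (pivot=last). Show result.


Elements <= 20 go left of pivot.
Result: [19, 1, 6, 7, 20, 34, 40, 32], pivot at index 4


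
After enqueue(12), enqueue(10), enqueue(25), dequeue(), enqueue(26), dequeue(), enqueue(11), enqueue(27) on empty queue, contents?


enqueue(12) -> [12]
enqueue(10) -> [12, 10]
enqueue(25) -> [12, 10, 25]
dequeue() returns 12 -> [10, 25]
enqueue(26) -> [10, 25, 26]
dequeue() returns 10 -> [25, 26]
enqueue(11) -> [25, 26, 11]
enqueue(27) -> [25, 26, 11, 27]
Final queue (front to back): [25, 26, 11, 27]


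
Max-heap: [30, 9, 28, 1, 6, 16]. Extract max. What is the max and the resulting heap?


Max = 30
Replace root with last, heapify down
Resulting heap: [28, 9, 16, 1, 6]


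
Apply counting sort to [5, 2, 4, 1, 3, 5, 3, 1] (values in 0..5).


Count array: [0, 2, 1, 2, 1, 2]
Reconstruct: [1, 1, 2, 3, 3, 4, 5, 5]


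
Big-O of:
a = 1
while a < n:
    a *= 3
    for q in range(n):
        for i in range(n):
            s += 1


Per nesting level: O(log n) * O(n) * O(n) = O(n^2 log n)
Complexity: O(n^2 log n)


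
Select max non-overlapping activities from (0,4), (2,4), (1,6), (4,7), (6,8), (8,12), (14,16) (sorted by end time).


Greedy: pick earliest-ending, then skip overlaps.
Selected (4 activities): [(0, 4), (4, 7), (8, 12), (14, 16)]


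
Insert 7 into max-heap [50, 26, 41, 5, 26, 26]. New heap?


Append 7: [50, 26, 41, 5, 26, 26, 7]
Bubble up: no swaps needed
Result: [50, 26, 41, 5, 26, 26, 7]


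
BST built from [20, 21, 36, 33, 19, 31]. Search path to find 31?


BST root = 20
Search for 31: compare at each node
Path: [20, 21, 36, 33, 31]


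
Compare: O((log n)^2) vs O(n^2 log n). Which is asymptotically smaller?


polylogarithmic grows slower than n^2 log n
O((log n)^2) is asymptotically smaller; O(n^2 log n) grows faster


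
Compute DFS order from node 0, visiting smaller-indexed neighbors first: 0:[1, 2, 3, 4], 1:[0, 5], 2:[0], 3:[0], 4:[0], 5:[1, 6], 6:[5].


DFS stack-based: start with [0]
Visit order: [0, 1, 5, 6, 2, 3, 4]


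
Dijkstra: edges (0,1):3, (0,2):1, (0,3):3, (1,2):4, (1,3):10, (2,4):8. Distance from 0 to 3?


Dijkstra from 0:
Distances: {0: 0, 1: 3, 2: 1, 3: 3, 4: 9}
Shortest distance to 3 = 3, path = [0, 3]
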